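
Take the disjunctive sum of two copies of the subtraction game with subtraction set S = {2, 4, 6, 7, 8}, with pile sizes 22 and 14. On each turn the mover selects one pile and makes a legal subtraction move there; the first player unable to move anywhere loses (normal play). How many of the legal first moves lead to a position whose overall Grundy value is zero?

3

All piles use S = {2, 4, 6, 7, 8}:
n :  0  1  2  3  4  5  6  7  8  9 10 11 12 13 14 15 16 17 18 19 20 21 22
G :  0  0  1  1  2  2  3  3  4  4  0  0  1  1  2  2  3  3  4  4  0  0  1
Pile A: G(22) = 1.
Pile B: G(14) = 2.
Combined Grundy value = 1 ⊕ 2 = 3.
A winning move leaves total XOR = 0, i.e. changes one component's Grundy value g to g ⊕ X where X is the current total.
Pile A: need g' = 1⊕3 = 2. Options: 22−2→G=0, 22−4→G=4, 22−6→G=3, 22−7→G=2, 22−8→G=2. Hits: 2.
Pile B: need g' = 2⊕3 = 1. Options: 14−2→G=1, 14−4→G=0, 14−6→G=4, 14−7→G=3, 14−8→G=3. Hits: 1.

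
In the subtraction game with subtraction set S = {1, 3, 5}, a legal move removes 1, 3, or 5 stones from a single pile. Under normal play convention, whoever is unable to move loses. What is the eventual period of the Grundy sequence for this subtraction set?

2

G(0) = 0
G(1) = mex{0} = 1
G(2) = mex{1} = 0
G(3) = mex{0,0} = 1
G(4) = mex{1,1} = 0
G(5) = mex{0,0,0} = 1
G(6) = mex{1,1,1} = 0
G(7) = mex{0,0,0} = 1
G(8) = mex{1,1,1} = 0
G(9) = mex{0,0,0} = 1
G(10) = mex{1,1,1} = 0
G(11) = mex{0,0,0} = 1
G(12) = mex{1,1,1} = 0
G(13) = mex{0,0,0} = 1
G(14) = mex{1,1,1} = 0
G(n+2) = G(n) holds for n = 0,…,4 (a full window of length max(S) = 5), so the sequence is purely periodic with period 2.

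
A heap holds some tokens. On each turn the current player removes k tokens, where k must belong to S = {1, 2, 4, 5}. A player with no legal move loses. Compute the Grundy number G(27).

n :  0  1  2  3  4  5  6  7  8  9 10 11 12 13 14 15 16 17 18 19 20 21 22 23 24 25 26 27
G :  0  1  2  0  1  2  0  1  2  0  1  2  0  1  2  0  1  2  0  1  2  0  1  2  0  1  2  0

0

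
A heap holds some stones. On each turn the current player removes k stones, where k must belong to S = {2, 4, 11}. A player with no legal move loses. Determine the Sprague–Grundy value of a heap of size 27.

0

n :  0  1  2  3  4  5  6  7  8  9 10 11 12 13 14 15 16 17 18 19 20 21 22 23 24 25 26 27
G :  0  0  1  1  2  2  0  0  1  1  2  2  3  0  0  1  1  2  2  0  0  1  1  2  2  3  0  0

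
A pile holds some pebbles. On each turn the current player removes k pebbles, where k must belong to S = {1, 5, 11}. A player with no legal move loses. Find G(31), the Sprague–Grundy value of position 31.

n :  0  1  2  3  4  5  6  7  8  9 10 11 12 13 14 15 16 17 18 19 20 21 22 23 24 25 26 27 28 29 30 31
G :  0  1  0  1  0  1  0  1  0  1  0  1  0  1  0  1  0  1  0  1  0  1  0  1  0  1  0  1  0  1  0  1

1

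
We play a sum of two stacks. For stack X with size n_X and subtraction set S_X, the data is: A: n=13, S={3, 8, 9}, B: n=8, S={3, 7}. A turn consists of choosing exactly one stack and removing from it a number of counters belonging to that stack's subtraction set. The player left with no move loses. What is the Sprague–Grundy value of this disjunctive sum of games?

Stack A, S = {3, 8, 9}:
G(0) = 0
G(1) = mex{} = 0
G(2) = mex{} = 0
G(3) = mex{0} = 1
G(4) = mex{0} = 1
G(5) = mex{0} = 1
G(6) = mex{1} = 0
G(7) = mex{1} = 0
G(8) = mex{1,0} = 2
G(9) = mex{0,0,0} = 1
G(10) = mex{0,0,0} = 1
G(11) = mex{2,1,0} = 3
G(12) = mex{1,1,1} = 0
G(13) = mex{1,1,1} = 0
G_A(13) = 0.
Stack B, S = {3, 7}:
G(0) = 0
G(1) = mex{} = 0
G(2) = mex{} = 0
G(3) = mex{0} = 1
G(4) = mex{0} = 1
G(5) = mex{0} = 1
G(6) = mex{1} = 0
G(7) = mex{1,0} = 2
G(8) = mex{1,0} = 2
G_B(8) = 2.
Combined Grundy value = 0 ⊕ 2 = 2.

2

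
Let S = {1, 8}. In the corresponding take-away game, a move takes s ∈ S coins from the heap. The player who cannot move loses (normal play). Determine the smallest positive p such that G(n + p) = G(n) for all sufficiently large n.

G(0) = 0
G(1) = mex{0} = 1
G(2) = mex{1} = 0
G(3) = mex{0} = 1
G(4) = mex{1} = 0
G(5) = mex{0} = 1
G(6) = mex{1} = 0
G(7) = mex{0} = 1
G(8) = mex{1,0} = 2
G(9) = mex{2,1} = 0
G(10) = mex{0,0} = 1
G(11) = mex{1,1} = 0
G(12) = mex{0,0} = 1
G(13) = mex{1,1} = 0
G(14) = mex{0,0} = 1
G(15) = mex{1,1} = 0
G(16) = mex{0,2} = 1
G(17) = mex{1,0} = 2
G(18) = mex{2,1} = 0
G(19) = mex{0,0} = 1
G(n+9) = G(n) holds for n = 0,…,7 (a full window of length max(S) = 8), so the sequence is purely periodic with period 9.

9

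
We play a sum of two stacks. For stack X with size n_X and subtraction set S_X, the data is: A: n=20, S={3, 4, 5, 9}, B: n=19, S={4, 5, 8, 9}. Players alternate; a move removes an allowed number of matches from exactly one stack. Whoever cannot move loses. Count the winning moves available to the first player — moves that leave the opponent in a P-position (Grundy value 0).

4

Stack A, S = {3, 4, 5, 9}:
n :  0  1  2  3  4  5  6  7  8  9 10 11 12 13 14 15 16 17 18 19 20
G :  0  0  0  1  1  1  2  2  0  3  3  1  4  2  0  0  0  1  1  1  2
G_A(20) = 2.
Stack B, S = {4, 5, 8, 9}:
G(0) = 0
G(1) = mex{} = 0
G(2) = mex{} = 0
G(3) = mex{} = 0
G(4) = mex{0} = 1
G(5) = mex{0,0} = 1
G(6) = mex{0,0} = 1
G(7) = mex{0,0} = 1
G(8) = mex{1,0,0} = 2
G(9) = mex{1,1,0,0} = 2
G(10) = mex{1,1,0,0} = 2
G(11) = mex{1,1,0,0} = 2
G(12) = mex{2,1,1,0} = 3
G(13) = mex{2,2,1,1} = 0
G(14) = mex{2,2,1,1} = 0
G(15) = mex{2,2,1,1} = 0
G(16) = mex{3,2,2,1} = 0
G(17) = mex{0,3,2,2} = 1
G(18) = mex{0,0,2,2} = 1
G(19) = mex{0,0,2,2} = 1
G_B(19) = 1.
Combined Grundy value = 2 ⊕ 1 = 3.
A winning move leaves total XOR = 0, i.e. changes one component's Grundy value g to g ⊕ X where X is the current total.
Stack A: need g' = 2⊕3 = 1. Options: 20−3→G=1, 20−4→G=0, 20−5→G=0, 20−9→G=1. Hits: 2.
Stack B: need g' = 1⊕3 = 2. Options: 19−4→G=0, 19−5→G=0, 19−8→G=2, 19−9→G=2. Hits: 2.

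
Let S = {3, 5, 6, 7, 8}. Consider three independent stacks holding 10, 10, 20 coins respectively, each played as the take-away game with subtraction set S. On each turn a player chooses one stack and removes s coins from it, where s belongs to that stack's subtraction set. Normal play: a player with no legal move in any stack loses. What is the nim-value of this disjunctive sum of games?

3

All stacks use S = {3, 5, 6, 7, 8}:
n :  0  1  2  3  4  5  6  7  8  9 10 11 12 13 14 15 16 17 18 19 20
G :  0  0  0  1  1  1  2  2  2  3  3  0  0  0  1  1  1  2  2  2  3
Stack A: G(10) = 3.
Stack B: G(10) = 3.
Stack C: G(20) = 3.
Combined Grundy value = 3 ⊕ 3 ⊕ 3 = 3.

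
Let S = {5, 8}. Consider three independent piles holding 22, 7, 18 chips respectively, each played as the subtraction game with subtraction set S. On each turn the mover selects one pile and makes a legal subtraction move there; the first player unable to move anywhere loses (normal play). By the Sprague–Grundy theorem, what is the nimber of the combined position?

All piles use S = {5, 8}:
G(0) = 0
G(1) = mex{} = 0
G(2) = mex{} = 0
G(3) = mex{} = 0
G(4) = mex{} = 0
G(5) = mex{0} = 1
G(6) = mex{0} = 1
G(7) = mex{0} = 1
G(8) = mex{0,0} = 1
G(9) = mex{0,0} = 1
G(10) = mex{1,0} = 2
G(11) = mex{1,0} = 2
G(12) = mex{1,0} = 2
G(13) = mex{1,1} = 0
G(14) = mex{1,1} = 0
G(15) = mex{2,1} = 0
G(16) = mex{2,1} = 0
G(17) = mex{2,1} = 0
G(18) = mex{0,2} = 1
G(19) = mex{0,2} = 1
G(20) = mex{0,2} = 1
G(21) = mex{0,0} = 1
G(22) = mex{0,0} = 1
Pile A: G(22) = 1.
Pile B: G(7) = 1.
Pile C: G(18) = 1.
Combined Grundy value = 1 ⊕ 1 ⊕ 1 = 1.

1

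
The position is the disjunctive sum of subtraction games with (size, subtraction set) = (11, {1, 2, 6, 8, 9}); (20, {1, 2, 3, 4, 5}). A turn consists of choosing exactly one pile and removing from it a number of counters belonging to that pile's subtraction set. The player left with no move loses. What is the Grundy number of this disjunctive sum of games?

Pile A, S = {1, 2, 6, 8, 9}:
G(0) = 0
G(1) = mex{0} = 1
G(2) = mex{1,0} = 2
G(3) = mex{2,1} = 0
G(4) = mex{0,2} = 1
G(5) = mex{1,0} = 2
G(6) = mex{2,1,0} = 3
G(7) = mex{3,2,1} = 0
G(8) = mex{0,3,2,0} = 1
G(9) = mex{1,0,0,1,0} = 2
G(10) = mex{2,1,1,2,1} = 0
G(11) = mex{0,2,2,0,2} = 1
G_A(11) = 1.
Pile B, S = {1, 2, 3, 4, 5}:
n :  0  1  2  3  4  5  6  7  8  9 10 11 12 13 14 15 16 17 18 19 20
G :  0  1  2  3  4  5  0  1  2  3  4  5  0  1  2  3  4  5  0  1  2
G_B(20) = 2.
Combined Grundy value = 1 ⊕ 2 = 3.

3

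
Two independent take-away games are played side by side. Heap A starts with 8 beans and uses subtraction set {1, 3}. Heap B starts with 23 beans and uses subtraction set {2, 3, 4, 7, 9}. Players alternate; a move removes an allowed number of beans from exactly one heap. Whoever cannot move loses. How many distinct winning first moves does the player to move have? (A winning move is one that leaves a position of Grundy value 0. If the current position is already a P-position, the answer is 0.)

0

Heap A, S = {1, 3}:
G(0) = 0
G(1) = mex{0} = 1
G(2) = mex{1} = 0
G(3) = mex{0,0} = 1
G(4) = mex{1,1} = 0
G(5) = mex{0,0} = 1
G(6) = mex{1,1} = 0
G(7) = mex{0,0} = 1
G(8) = mex{1,1} = 0
G_A(8) = 0.
Heap B, S = {2, 3, 4, 7, 9}:
G(0) = 0
G(1) = mex{} = 0
G(2) = mex{0} = 1
G(3) = mex{0,0} = 1
G(4) = mex{1,0,0} = 2
G(5) = mex{1,1,0} = 2
G(6) = mex{2,1,1} = 0
G(7) = mex{2,2,1,0} = 3
G(8) = mex{0,2,2,0} = 1
G(9) = mex{3,0,2,1,0} = 4
G(10) = mex{1,3,0,1,0} = 2
G(11) = mex{4,1,3,2,1} = 0
G(12) = mex{2,4,1,2,1} = 0
G(13) = mex{0,2,4,0,2} = 1
G(14) = mex{0,0,2,3,2} = 1
G(15) = mex{1,0,0,1,0} = 2
G(16) = mex{1,1,0,4,3} = 2
G(17) = mex{2,1,1,2,1} = 0
G(18) = mex{2,2,1,0,4} = 3
G(19) = mex{0,2,2,0,2} = 1
G(20) = mex{3,0,2,1,0} = 4
G(21) = mex{1,3,0,1,0} = 2
G(22) = mex{4,1,3,2,1} = 0
G(23) = mex{2,4,1,2,1} = 0
G_B(23) = 0.
Combined Grundy value = 0 ⊕ 0 = 0.
A winning move leaves total XOR = 0, i.e. changes one component's Grundy value g to g ⊕ X where X is the current total.
Heap A: target g' = 0⊕0 = 0, but every legal move changes the Grundy value (mex property), so 0 moves.
Heap B: target g' = 0⊕0 = 0, but every legal move changes the Grundy value (mex property), so 0 moves.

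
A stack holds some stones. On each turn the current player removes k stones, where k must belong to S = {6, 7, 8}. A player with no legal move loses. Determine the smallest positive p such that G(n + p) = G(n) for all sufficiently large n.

n :  0  1  2  3  4  5  6  7  8  9 10 11 12 13 14 15 16 17 18 19 20 21 22 23 24 25 26 27 28 29
G :  0  0  0  0  0  0  1  1  1  1  1  1  2  2  0  0  0  0  0  0  1  1  1  1  1  1  2  2  0  0
G(n+14) = G(n) holds for n = 0,…,7 (a full window of length max(S) = 8), so the sequence is purely periodic with period 14.

14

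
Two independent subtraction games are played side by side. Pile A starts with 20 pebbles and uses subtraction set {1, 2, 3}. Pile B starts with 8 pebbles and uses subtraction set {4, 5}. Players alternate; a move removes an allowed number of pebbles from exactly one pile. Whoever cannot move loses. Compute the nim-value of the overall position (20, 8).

2

Pile A, S = {1, 2, 3}:
G(0) = 0
G(1) = mex{0} = 1
G(2) = mex{1,0} = 2
G(3) = mex{2,1,0} = 3
G(4) = mex{3,2,1} = 0
G(5) = mex{0,3,2} = 1
G(6) = mex{1,0,3} = 2
G(7) = mex{2,1,0} = 3
G(8) = mex{3,2,1} = 0
G(9) = mex{0,3,2} = 1
G(10) = mex{1,0,3} = 2
G(11) = mex{2,1,0} = 3
G(12) = mex{3,2,1} = 0
G(13) = mex{0,3,2} = 1
G(14) = mex{1,0,3} = 2
G(15) = mex{2,1,0} = 3
G(16) = mex{3,2,1} = 0
G(17) = mex{0,3,2} = 1
G(18) = mex{1,0,3} = 2
G(19) = mex{2,1,0} = 3
G(20) = mex{3,2,1} = 0
G_A(20) = 0.
Pile B, S = {4, 5}:
n : 0 1 2 3 4 5 6 7 8
G : 0 0 0 0 1 1 1 1 2
G_B(8) = 2.
Combined Grundy value = 0 ⊕ 2 = 2.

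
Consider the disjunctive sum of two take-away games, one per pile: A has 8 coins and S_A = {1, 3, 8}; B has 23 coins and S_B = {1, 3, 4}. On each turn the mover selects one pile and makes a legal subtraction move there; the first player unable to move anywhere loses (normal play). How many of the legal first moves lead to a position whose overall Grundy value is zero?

Pile A, S = {1, 3, 8}:
n : 0 1 2 3 4 5 6 7 8
G : 0 1 0 1 0 1 0 1 2
G_A(8) = 2.
Pile B, S = {1, 3, 4}:
G(0) = 0
G(1) = mex{0} = 1
G(2) = mex{1} = 0
G(3) = mex{0,0} = 1
G(4) = mex{1,1,0} = 2
G(5) = mex{2,0,1} = 3
G(6) = mex{3,1,0} = 2
G(7) = mex{2,2,1} = 0
G(8) = mex{0,3,2} = 1
G(9) = mex{1,2,3} = 0
G(10) = mex{0,0,2} = 1
G(11) = mex{1,1,0} = 2
G(12) = mex{2,0,1} = 3
G(13) = mex{3,1,0} = 2
G(14) = mex{2,2,1} = 0
G(15) = mex{0,3,2} = 1
G(16) = mex{1,2,3} = 0
G(17) = mex{0,0,2} = 1
G(18) = mex{1,1,0} = 2
G(19) = mex{2,0,1} = 3
G(20) = mex{3,1,0} = 2
G(21) = mex{2,2,1} = 0
G(22) = mex{0,3,2} = 1
G(23) = mex{1,2,3} = 0
G_B(23) = 0.
Combined Grundy value = 2 ⊕ 0 = 2.
A winning move leaves total XOR = 0, i.e. changes one component's Grundy value g to g ⊕ X where X is the current total.
Pile A: need g' = 2⊕2 = 0. Options: 8−1→G=1, 8−3→G=1, 8−8→G=0. Hits: 1.
Pile B: need g' = 0⊕2 = 2. Options: 23−1→G=1, 23−3→G=2, 23−4→G=3. Hits: 1.

2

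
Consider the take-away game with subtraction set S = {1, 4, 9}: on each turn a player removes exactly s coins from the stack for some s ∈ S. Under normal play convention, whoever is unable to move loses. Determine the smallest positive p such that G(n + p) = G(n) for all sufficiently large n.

G(0) = 0
G(1) = mex{0} = 1
G(2) = mex{1} = 0
G(3) = mex{0} = 1
G(4) = mex{1,0} = 2
G(5) = mex{2,1} = 0
G(6) = mex{0,0} = 1
G(7) = mex{1,1} = 0
G(8) = mex{0,2} = 1
G(9) = mex{1,0,0} = 2
G(10) = mex{2,1,1} = 0
G(11) = mex{0,0,0} = 1
G(12) = mex{1,1,1} = 0
G(13) = mex{0,2,2} = 1
G(14) = mex{1,0,0} = 2
G(15) = mex{2,1,1} = 0
G(n+5) = G(n) holds for n = 0,…,8 (a full window of length max(S) = 9), so the sequence is purely periodic with period 5.

5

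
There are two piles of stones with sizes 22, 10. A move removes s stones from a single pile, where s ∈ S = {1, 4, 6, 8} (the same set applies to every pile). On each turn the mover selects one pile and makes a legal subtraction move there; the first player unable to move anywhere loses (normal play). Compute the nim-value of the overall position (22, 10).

All piles use S = {1, 4, 6, 8}:
n :  0  1  2  3  4  5  6  7  8  9 10 11 12 13 14 15 16 17 18 19 20 21 22
G :  0  1  0  1  2  0  1  0  1  2  3  2  0  1  0  1  2  0  1  0  1  2  3
Pile A: G(22) = 3.
Pile B: G(10) = 3.
Combined Grundy value = 3 ⊕ 3 = 0.

0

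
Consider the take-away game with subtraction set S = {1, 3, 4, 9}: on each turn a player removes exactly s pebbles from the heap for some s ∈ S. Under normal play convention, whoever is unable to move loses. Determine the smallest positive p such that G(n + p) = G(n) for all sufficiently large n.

12

n :  0  1  2  3  4  5  6  7  8  9 10 11 12 13 14 15 16 17 18 19 20 21 22 23 24 25
G :  0  1  0  1  2  3  2  0  1  4  3  2  0  1  0  1  2  3  2  0  1  4  3  2  0  1
G(n+12) = G(n) holds for n = 0,…,8 (a full window of length max(S) = 9), so the sequence is purely periodic with period 12.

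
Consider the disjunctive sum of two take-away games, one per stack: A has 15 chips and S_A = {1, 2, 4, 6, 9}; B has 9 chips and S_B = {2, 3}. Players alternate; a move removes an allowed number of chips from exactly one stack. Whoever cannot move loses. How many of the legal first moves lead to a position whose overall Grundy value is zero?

Stack A, S = {1, 2, 4, 6, 9}:
n :  0  1  2  3  4  5  6  7  8  9 10 11 12 13 14 15
G :  0  1  2  0  1  2  3  4  0  1  2  0  1  2  3  4
G_A(15) = 4.
Stack B, S = {2, 3}:
G(0) = 0
G(1) = mex{} = 0
G(2) = mex{0} = 1
G(3) = mex{0,0} = 1
G(4) = mex{1,0} = 2
G(5) = mex{1,1} = 0
G(6) = mex{2,1} = 0
G(7) = mex{0,2} = 1
G(8) = mex{0,0} = 1
G(9) = mex{1,0} = 2
G_B(9) = 2.
Combined Grundy value = 4 ⊕ 2 = 6.
A winning move leaves total XOR = 0, i.e. changes one component's Grundy value g to g ⊕ X where X is the current total.
Stack A: need g' = 4⊕6 = 2. Options: 15−1→G=3, 15−2→G=2, 15−4→G=0, 15−6→G=1, 15−9→G=3. Hits: 1.
Stack B: need g' = 2⊕6 = 4. Options: 9−2→G=1, 9−3→G=0. Hits: 0.

1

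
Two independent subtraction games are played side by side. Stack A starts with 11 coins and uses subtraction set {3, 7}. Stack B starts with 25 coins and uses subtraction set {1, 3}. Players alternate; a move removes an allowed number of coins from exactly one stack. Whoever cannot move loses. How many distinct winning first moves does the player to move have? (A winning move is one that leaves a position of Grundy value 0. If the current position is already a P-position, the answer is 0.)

3

Stack A, S = {3, 7}:
n :  0  1  2  3  4  5  6  7  8  9 10 11
G :  0  0  0  1  1  1  0  2  2  1  0  0
G_A(11) = 0.
Stack B, S = {1, 3}:
n :  0  1  2  3  4  5  6  7  8  9 10 11 12 13 14 15 16 17 18 19 20 21 22 23 24 25
G :  0  1  0  1  0  1  0  1  0  1  0  1  0  1  0  1  0  1  0  1  0  1  0  1  0  1
G_B(25) = 1.
Combined Grundy value = 0 ⊕ 1 = 1.
A winning move leaves total XOR = 0, i.e. changes one component's Grundy value g to g ⊕ X where X is the current total.
Stack A: need g' = 0⊕1 = 1. Options: 11−3→G=2, 11−7→G=1. Hits: 1.
Stack B: need g' = 1⊕1 = 0. Options: 25−1→G=0, 25−3→G=0. Hits: 2.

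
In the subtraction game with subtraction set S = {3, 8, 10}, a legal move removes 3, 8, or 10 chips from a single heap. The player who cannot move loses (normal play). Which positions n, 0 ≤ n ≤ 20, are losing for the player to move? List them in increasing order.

G(0) = 0
G(1) = mex{} = 0
G(2) = mex{} = 0
G(3) = mex{0} = 1
G(4) = mex{0} = 1
G(5) = mex{0} = 1
G(6) = mex{1} = 0
G(7) = mex{1} = 0
G(8) = mex{1,0} = 2
G(9) = mex{0,0} = 1
G(10) = mex{0,0,0} = 1
G(11) = mex{2,1,0} = 3
G(12) = mex{1,1,0} = 2
G(13) = mex{1,1,1} = 0
G(14) = mex{3,0,1} = 2
G(15) = mex{2,0,1} = 3
G(16) = mex{0,2,0} = 1
G(17) = mex{2,1,0} = 3
G(18) = mex{3,1,2} = 0
G(19) = mex{1,3,1} = 0
G(20) = mex{3,2,1} = 0
P-positions are exactly the n with G(n) = 0.

0, 1, 2, 6, 7, 13, 18, 19, 20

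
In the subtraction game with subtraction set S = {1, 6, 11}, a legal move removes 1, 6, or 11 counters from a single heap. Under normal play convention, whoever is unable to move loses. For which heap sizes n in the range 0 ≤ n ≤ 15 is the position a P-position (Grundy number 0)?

0, 2, 4, 7, 9, 12, 14

G(0) = 0
G(1) = mex{0} = 1
G(2) = mex{1} = 0
G(3) = mex{0} = 1
G(4) = mex{1} = 0
G(5) = mex{0} = 1
G(6) = mex{1,0} = 2
G(7) = mex{2,1} = 0
G(8) = mex{0,0} = 1
G(9) = mex{1,1} = 0
G(10) = mex{0,0} = 1
G(11) = mex{1,1,0} = 2
G(12) = mex{2,2,1} = 0
G(13) = mex{0,0,0} = 1
G(14) = mex{1,1,1} = 0
G(15) = mex{0,0,0} = 1
P-positions are exactly the n with G(n) = 0.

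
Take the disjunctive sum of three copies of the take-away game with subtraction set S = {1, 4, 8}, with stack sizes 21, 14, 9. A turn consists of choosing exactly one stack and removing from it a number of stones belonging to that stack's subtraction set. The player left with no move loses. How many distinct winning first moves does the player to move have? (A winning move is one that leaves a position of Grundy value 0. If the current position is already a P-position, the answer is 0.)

0

All stacks use S = {1, 4, 8}:
n :  0  1  2  3  4  5  6  7  8  9 10 11 12 13 14 15 16 17 18 19 20 21
G :  0  1  0  1  2  0  1  0  1  2  3  2  0  1  0  1  2  0  1  0  1  2
Stack A: G(21) = 2.
Stack B: G(14) = 0.
Stack C: G(9) = 2.
Combined Grundy value = 2 ⊕ 0 ⊕ 2 = 0.
A winning move leaves total XOR = 0, i.e. changes one component's Grundy value g to g ⊕ X where X is the current total.
Stack A: target g' = 2⊕0 = 2, but every legal move changes the Grundy value (mex property), so 0 moves.
Stack B: target g' = 0⊕0 = 0, but every legal move changes the Grundy value (mex property), so 0 moves.
Stack C: target g' = 2⊕0 = 2, but every legal move changes the Grundy value (mex property), so 0 moves.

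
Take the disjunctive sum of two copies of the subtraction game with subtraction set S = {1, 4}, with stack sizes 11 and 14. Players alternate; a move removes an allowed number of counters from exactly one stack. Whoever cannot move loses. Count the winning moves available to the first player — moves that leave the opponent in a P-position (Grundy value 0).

All stacks use S = {1, 4}:
G(0) = 0
G(1) = mex{0} = 1
G(2) = mex{1} = 0
G(3) = mex{0} = 1
G(4) = mex{1,0} = 2
G(5) = mex{2,1} = 0
G(6) = mex{0,0} = 1
G(7) = mex{1,1} = 0
G(8) = mex{0,2} = 1
G(9) = mex{1,0} = 2
G(10) = mex{2,1} = 0
G(11) = mex{0,0} = 1
G(12) = mex{1,1} = 0
G(13) = mex{0,2} = 1
G(14) = mex{1,0} = 2
Stack A: G(11) = 1.
Stack B: G(14) = 2.
Combined Grundy value = 1 ⊕ 2 = 3.
A winning move leaves total XOR = 0, i.e. changes one component's Grundy value g to g ⊕ X where X is the current total.
Stack A: need g' = 1⊕3 = 2. Options: 11−1→G=0, 11−4→G=0. Hits: 0.
Stack B: need g' = 2⊕3 = 1. Options: 14−1→G=1, 14−4→G=0. Hits: 1.

1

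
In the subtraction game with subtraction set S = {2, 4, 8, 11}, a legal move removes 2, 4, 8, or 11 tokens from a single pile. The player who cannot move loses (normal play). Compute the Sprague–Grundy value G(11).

2

G(0) = 0
G(1) = mex{} = 0
G(2) = mex{0} = 1
G(3) = mex{0} = 1
G(4) = mex{1,0} = 2
G(5) = mex{1,0} = 2
G(6) = mex{2,1} = 0
G(7) = mex{2,1} = 0
G(8) = mex{0,2,0} = 1
G(9) = mex{0,2,0} = 1
G(10) = mex{1,0,1} = 2
G(11) = mex{1,0,1,0} = 2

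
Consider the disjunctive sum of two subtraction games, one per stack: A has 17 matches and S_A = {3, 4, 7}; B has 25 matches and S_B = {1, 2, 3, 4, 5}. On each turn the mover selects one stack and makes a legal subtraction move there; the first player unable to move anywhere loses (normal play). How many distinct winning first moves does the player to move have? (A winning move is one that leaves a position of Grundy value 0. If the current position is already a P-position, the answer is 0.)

Stack A, S = {3, 4, 7}:
n :  0  1  2  3  4  5  6  7  8  9 10 11 12 13 14 15 16 17
G :  0  0  0  1  1  1  2  2  2  3  0  0  0  1  1  1  2  2
G_A(17) = 2.
Stack B, S = {1, 2, 3, 4, 5}:
n :  0  1  2  3  4  5  6  7  8  9 10 11 12 13 14 15 16 17 18 19 20 21 22 23 24 25
G :  0  1  2  3  4  5  0  1  2  3  4  5  0  1  2  3  4  5  0  1  2  3  4  5  0  1
G_B(25) = 1.
Combined Grundy value = 2 ⊕ 1 = 3.
A winning move leaves total XOR = 0, i.e. changes one component's Grundy value g to g ⊕ X where X is the current total.
Stack A: need g' = 2⊕3 = 1. Options: 17−3→G=1, 17−4→G=1, 17−7→G=0. Hits: 2.
Stack B: need g' = 1⊕3 = 2. Options: 25−1→G=0, 25−2→G=5, 25−3→G=4, 25−4→G=3, 25−5→G=2. Hits: 1.

3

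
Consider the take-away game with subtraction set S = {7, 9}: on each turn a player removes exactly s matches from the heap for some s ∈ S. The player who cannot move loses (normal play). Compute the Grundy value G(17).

0

G(0) = 0
G(1) = mex{} = 0
G(2) = mex{} = 0
G(3) = mex{} = 0
G(4) = mex{} = 0
G(5) = mex{} = 0
G(6) = mex{} = 0
G(7) = mex{0} = 1
G(8) = mex{0} = 1
G(9) = mex{0,0} = 1
G(10) = mex{0,0} = 1
G(11) = mex{0,0} = 1
G(12) = mex{0,0} = 1
G(13) = mex{0,0} = 1
G(14) = mex{1,0} = 2
G(15) = mex{1,0} = 2
G(16) = mex{1,1} = 0
G(17) = mex{1,1} = 0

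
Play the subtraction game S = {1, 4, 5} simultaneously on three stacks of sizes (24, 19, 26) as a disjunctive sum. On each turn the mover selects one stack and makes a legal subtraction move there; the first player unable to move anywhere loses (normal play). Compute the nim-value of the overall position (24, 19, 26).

1

All stacks use S = {1, 4, 5}:
n :  0  1  2  3  4  5  6  7  8  9 10 11 12 13 14 15 16 17 18 19 20 21 22 23 24 25 26
G :  0  1  0  1  2  3  2  3  0  1  0  1  2  3  2  3  0  1  0  1  2  3  2  3  0  1  0
Stack A: G(24) = 0.
Stack B: G(19) = 1.
Stack C: G(26) = 0.
Combined Grundy value = 0 ⊕ 1 ⊕ 0 = 1.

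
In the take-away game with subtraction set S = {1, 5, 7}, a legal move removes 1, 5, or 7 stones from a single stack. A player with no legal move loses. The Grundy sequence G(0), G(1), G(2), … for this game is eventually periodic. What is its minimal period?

G(0) = 0
G(1) = mex{0} = 1
G(2) = mex{1} = 0
G(3) = mex{0} = 1
G(4) = mex{1} = 0
G(5) = mex{0,0} = 1
G(6) = mex{1,1} = 0
G(7) = mex{0,0,0} = 1
G(8) = mex{1,1,1} = 0
G(9) = mex{0,0,0} = 1
G(10) = mex{1,1,1} = 0
G(11) = mex{0,0,0} = 1
G(12) = mex{1,1,1} = 0
G(13) = mex{0,0,0} = 1
G(14) = mex{1,1,1} = 0
G(n+2) = G(n) holds for n = 0,…,6 (a full window of length max(S) = 7), so the sequence is purely periodic with period 2.

2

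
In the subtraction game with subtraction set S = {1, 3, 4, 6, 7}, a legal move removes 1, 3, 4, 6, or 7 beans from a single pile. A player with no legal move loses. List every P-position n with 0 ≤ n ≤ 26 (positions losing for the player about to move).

0, 2, 10, 12, 20, 22

G(0) = 0
G(1) = mex{0} = 1
G(2) = mex{1} = 0
G(3) = mex{0,0} = 1
G(4) = mex{1,1,0} = 2
G(5) = mex{2,0,1} = 3
G(6) = mex{3,1,0,0} = 2
G(7) = mex{2,2,1,1,0} = 3
G(8) = mex{3,3,2,0,1} = 4
G(9) = mex{4,2,3,1,0} = 5
G(10) = mex{5,3,2,2,1} = 0
G(11) = mex{0,4,3,3,2} = 1
G(12) = mex{1,5,4,2,3} = 0
G(13) = mex{0,0,5,3,2} = 1
G(14) = mex{1,1,0,4,3} = 2
G(15) = mex{2,0,1,5,4} = 3
G(16) = mex{3,1,0,0,5} = 2
G(17) = mex{2,2,1,1,0} = 3
G(18) = mex{3,3,2,0,1} = 4
G(19) = mex{4,2,3,1,0} = 5
G(20) = mex{5,3,2,2,1} = 0
G(21) = mex{0,4,3,3,2} = 1
G(22) = mex{1,5,4,2,3} = 0
G(23) = mex{0,0,5,3,2} = 1
G(24) = mex{1,1,0,4,3} = 2
G(25) = mex{2,0,1,5,4} = 3
G(26) = mex{3,1,0,0,5} = 2
P-positions are exactly the n with G(n) = 0.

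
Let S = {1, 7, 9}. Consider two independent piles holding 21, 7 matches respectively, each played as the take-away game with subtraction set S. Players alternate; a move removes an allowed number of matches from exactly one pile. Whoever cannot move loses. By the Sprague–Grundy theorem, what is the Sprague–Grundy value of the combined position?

0

All piles use S = {1, 7, 9}:
G(0) = 0
G(1) = mex{0} = 1
G(2) = mex{1} = 0
G(3) = mex{0} = 1
G(4) = mex{1} = 0
G(5) = mex{0} = 1
G(6) = mex{1} = 0
G(7) = mex{0,0} = 1
G(8) = mex{1,1} = 0
G(9) = mex{0,0,0} = 1
G(10) = mex{1,1,1} = 0
G(11) = mex{0,0,0} = 1
G(12) = mex{1,1,1} = 0
G(13) = mex{0,0,0} = 1
G(14) = mex{1,1,1} = 0
G(15) = mex{0,0,0} = 1
G(16) = mex{1,1,1} = 0
G(17) = mex{0,0,0} = 1
G(18) = mex{1,1,1} = 0
G(19) = mex{0,0,0} = 1
G(20) = mex{1,1,1} = 0
G(21) = mex{0,0,0} = 1
Pile A: G(21) = 1.
Pile B: G(7) = 1.
Combined Grundy value = 1 ⊕ 1 = 0.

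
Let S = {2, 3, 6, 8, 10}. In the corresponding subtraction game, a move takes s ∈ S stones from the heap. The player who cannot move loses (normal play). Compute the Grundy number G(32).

n :  0  1  2  3  4  5  6  7  8  9 10 11 12 13 14 15 16 17 18 19 20 21 22 23 24 25 26 27 28 29 30 31 32
G :  0  0  1  1  2  0  3  1  2  2  3  3  0  2  1  3  0  0  1  1  2  0  3  1  2  2  3  3  0  2  1  3  0

0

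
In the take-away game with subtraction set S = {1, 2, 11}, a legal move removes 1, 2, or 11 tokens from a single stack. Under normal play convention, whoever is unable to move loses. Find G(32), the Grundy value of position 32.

2

n :  0  1  2  3  4  5  6  7  8  9 10 11 12 13 14 15 16 17 18 19 20 21 22 23 24 25 26 27 28 29 30 31 32
G :  0  1  2  0  1  2  0  1  2  0  1  2  0  1  2  0  1  2  0  1  2  0  1  2  0  1  2  0  1  2  0  1  2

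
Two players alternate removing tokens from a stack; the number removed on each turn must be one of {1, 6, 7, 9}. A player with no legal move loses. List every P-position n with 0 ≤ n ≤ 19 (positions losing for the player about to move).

0, 2, 4, 12, 14, 16

n :  0  1  2  3  4  5  6  7  8  9 10 11 12 13 14 15 16 17 18 19
G :  0  1  0  1  0  1  2  3  2  3  2  3  0  1  0  1  0  1  2  3
P-positions are exactly the n with G(n) = 0.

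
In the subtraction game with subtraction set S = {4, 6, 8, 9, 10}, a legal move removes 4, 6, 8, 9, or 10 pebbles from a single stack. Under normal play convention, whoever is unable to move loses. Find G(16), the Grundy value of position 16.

0

n :  0  1  2  3  4  5  6  7  8  9 10 11 12 13 14 15 16
G :  0  0  0  0  1  1  1  1  2  2  2  2  3  3  0  0  0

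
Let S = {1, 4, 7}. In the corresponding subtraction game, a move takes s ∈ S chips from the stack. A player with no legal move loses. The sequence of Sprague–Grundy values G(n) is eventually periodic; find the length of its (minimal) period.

8

n :  0  1  2  3  4  5  6  7  8  9 10 11 12 13 14 15 16 17
G :  0  1  0  1  2  0  1  2  0  1  0  1  2  0  1  2  0  1
G(n+8) = G(n) holds for n = 0,…,6 (a full window of length max(S) = 7), so the sequence is purely periodic with period 8.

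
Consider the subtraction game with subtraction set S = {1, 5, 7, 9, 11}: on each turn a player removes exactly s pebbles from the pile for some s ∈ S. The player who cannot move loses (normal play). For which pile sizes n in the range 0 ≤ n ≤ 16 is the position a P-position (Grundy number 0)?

0, 2, 4, 6, 8, 10, 12, 14, 16

n :  0  1  2  3  4  5  6  7  8  9 10 11 12 13 14 15 16
G :  0  1  0  1  0  1  0  1  0  1  0  1  0  1  0  1  0
P-positions are exactly the n with G(n) = 0.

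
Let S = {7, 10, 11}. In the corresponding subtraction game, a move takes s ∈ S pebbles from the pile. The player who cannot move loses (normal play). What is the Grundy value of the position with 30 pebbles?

1

G(0) = 0
G(1) = mex{} = 0
G(2) = mex{} = 0
G(3) = mex{} = 0
G(4) = mex{} = 0
G(5) = mex{} = 0
G(6) = mex{} = 0
G(7) = mex{0} = 1
G(8) = mex{0} = 1
G(9) = mex{0} = 1
G(10) = mex{0,0} = 1
G(11) = mex{0,0,0} = 1
G(12) = mex{0,0,0} = 1
G(13) = mex{0,0,0} = 1
G(14) = mex{1,0,0} = 2
G(15) = mex{1,0,0} = 2
G(16) = mex{1,0,0} = 2
G(17) = mex{1,1,0} = 2
G(18) = mex{1,1,1} = 0
G(19) = mex{1,1,1} = 0
G(20) = mex{1,1,1} = 0
G(21) = mex{2,1,1} = 0
G(22) = mex{2,1,1} = 0
G(23) = mex{2,1,1} = 0
G(24) = mex{2,2,1} = 0
G(25) = mex{0,2,2} = 1
G(26) = mex{0,2,2} = 1
G(27) = mex{0,2,2} = 1
G(28) = mex{0,0,2} = 1
G(29) = mex{0,0,0} = 1
G(30) = mex{0,0,0} = 1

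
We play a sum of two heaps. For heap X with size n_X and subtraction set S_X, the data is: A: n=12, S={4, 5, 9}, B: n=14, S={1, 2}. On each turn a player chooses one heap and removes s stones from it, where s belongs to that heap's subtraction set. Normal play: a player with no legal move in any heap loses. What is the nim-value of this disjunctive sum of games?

Heap A, S = {4, 5, 9}:
n :  0  1  2  3  4  5  6  7  8  9 10 11 12
G :  0  0  0  0  1  1  1  1  2  2  2  2  3
G_A(12) = 3.
Heap B, S = {1, 2}:
G(0) = 0
G(1) = mex{0} = 1
G(2) = mex{1,0} = 2
G(3) = mex{2,1} = 0
G(4) = mex{0,2} = 1
G(5) = mex{1,0} = 2
G(6) = mex{2,1} = 0
G(7) = mex{0,2} = 1
G(8) = mex{1,0} = 2
G(9) = mex{2,1} = 0
G(10) = mex{0,2} = 1
G(11) = mex{1,0} = 2
G(12) = mex{2,1} = 0
G(13) = mex{0,2} = 1
G(14) = mex{1,0} = 2
G_B(14) = 2.
Combined Grundy value = 3 ⊕ 2 = 1.

1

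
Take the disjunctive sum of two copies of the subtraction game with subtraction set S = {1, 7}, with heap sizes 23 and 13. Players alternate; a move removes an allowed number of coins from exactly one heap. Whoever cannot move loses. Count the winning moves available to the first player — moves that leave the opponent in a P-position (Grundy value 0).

All heaps use S = {1, 7}:
n :  0  1  2  3  4  5  6  7  8  9 10 11 12 13 14 15 16 17 18 19 20 21 22 23
G :  0  1  0  1  0  1  0  1  0  1  0  1  0  1  0  1  0  1  0  1  0  1  0  1
Heap A: G(23) = 1.
Heap B: G(13) = 1.
Combined Grundy value = 1 ⊕ 1 = 0.
A winning move leaves total XOR = 0, i.e. changes one component's Grundy value g to g ⊕ X where X is the current total.
Heap A: target g' = 1⊕0 = 1, but every legal move changes the Grundy value (mex property), so 0 moves.
Heap B: target g' = 1⊕0 = 1, but every legal move changes the Grundy value (mex property), so 0 moves.

0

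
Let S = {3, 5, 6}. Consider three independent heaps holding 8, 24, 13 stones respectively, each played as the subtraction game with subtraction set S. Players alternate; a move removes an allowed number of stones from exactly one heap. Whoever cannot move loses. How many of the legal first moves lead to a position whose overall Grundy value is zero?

1

All heaps use S = {3, 5, 6}:
n :  0  1  2  3  4  5  6  7  8  9 10 11 12 13 14 15 16 17 18 19 20 21 22 23 24
G :  0  0  0  1  1  1  2  2  2  0  0  0  1  1  1  2  2  2  0  0  0  1  1  1  2
Heap A: G(8) = 2.
Heap B: G(24) = 2.
Heap C: G(13) = 1.
Combined Grundy value = 2 ⊕ 2 ⊕ 1 = 1.
A winning move leaves total XOR = 0, i.e. changes one component's Grundy value g to g ⊕ X where X is the current total.
Heap A: need g' = 2⊕1 = 3. Options: 8−3→G=1, 8−5→G=1, 8−6→G=0. Hits: 0.
Heap B: need g' = 2⊕1 = 3. Options: 24−3→G=1, 24−5→G=0, 24−6→G=0. Hits: 0.
Heap C: need g' = 1⊕1 = 0. Options: 13−3→G=0, 13−5→G=2, 13−6→G=2. Hits: 1.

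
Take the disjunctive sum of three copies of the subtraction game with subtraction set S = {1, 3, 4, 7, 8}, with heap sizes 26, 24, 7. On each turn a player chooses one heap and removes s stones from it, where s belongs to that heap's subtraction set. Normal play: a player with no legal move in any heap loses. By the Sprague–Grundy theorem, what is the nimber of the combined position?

1

All heaps use S = {1, 3, 4, 7, 8}:
G(0) = 0
G(1) = mex{0} = 1
G(2) = mex{1} = 0
G(3) = mex{0,0} = 1
G(4) = mex{1,1,0} = 2
G(5) = mex{2,0,1} = 3
G(6) = mex{3,1,0} = 2
G(7) = mex{2,2,1,0} = 3
G(8) = mex{3,3,2,1,0} = 4
G(9) = mex{4,2,3,0,1} = 5
G(10) = mex{5,3,2,1,0} = 4
G(11) = mex{4,4,3,2,1} = 0
G(12) = mex{0,5,4,3,2} = 1
G(13) = mex{1,4,5,2,3} = 0
G(14) = mex{0,0,4,3,2} = 1
G(15) = mex{1,1,0,4,3} = 2
G(16) = mex{2,0,1,5,4} = 3
G(17) = mex{3,1,0,4,5} = 2
G(18) = mex{2,2,1,0,4} = 3
G(19) = mex{3,3,2,1,0} = 4
G(20) = mex{4,2,3,0,1} = 5
G(21) = mex{5,3,2,1,0} = 4
G(22) = mex{4,4,3,2,1} = 0
G(23) = mex{0,5,4,3,2} = 1
G(24) = mex{1,4,5,2,3} = 0
G(25) = mex{0,0,4,3,2} = 1
G(26) = mex{1,1,0,4,3} = 2
Heap A: G(26) = 2.
Heap B: G(24) = 0.
Heap C: G(7) = 3.
Combined Grundy value = 2 ⊕ 0 ⊕ 3 = 1.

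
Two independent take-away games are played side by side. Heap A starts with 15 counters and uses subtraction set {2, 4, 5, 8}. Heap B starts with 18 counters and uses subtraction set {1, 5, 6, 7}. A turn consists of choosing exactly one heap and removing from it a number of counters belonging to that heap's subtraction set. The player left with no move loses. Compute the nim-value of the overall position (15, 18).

3

Heap A, S = {2, 4, 5, 8}:
G(0) = 0
G(1) = mex{} = 0
G(2) = mex{0} = 1
G(3) = mex{0} = 1
G(4) = mex{1,0} = 2
G(5) = mex{1,0,0} = 2
G(6) = mex{2,1,0} = 3
G(7) = mex{2,1,1} = 0
G(8) = mex{3,2,1,0} = 4
G(9) = mex{0,2,2,0} = 1
G(10) = mex{4,3,2,1} = 0
G(11) = mex{1,0,3,1} = 2
G(12) = mex{0,4,0,2} = 1
G(13) = mex{2,1,4,2} = 0
G(14) = mex{1,0,1,3} = 2
G(15) = mex{0,2,0,0} = 1
G_A(15) = 1.
Heap B, S = {1, 5, 6, 7}:
G(0) = 0
G(1) = mex{0} = 1
G(2) = mex{1} = 0
G(3) = mex{0} = 1
G(4) = mex{1} = 0
G(5) = mex{0,0} = 1
G(6) = mex{1,1,0} = 2
G(7) = mex{2,0,1,0} = 3
G(8) = mex{3,1,0,1} = 2
G(9) = mex{2,0,1,0} = 3
G(10) = mex{3,1,0,1} = 2
G(11) = mex{2,2,1,0} = 3
G(12) = mex{3,3,2,1} = 0
G(13) = mex{0,2,3,2} = 1
G(14) = mex{1,3,2,3} = 0
G(15) = mex{0,2,3,2} = 1
G(16) = mex{1,3,2,3} = 0
G(17) = mex{0,0,3,2} = 1
G(18) = mex{1,1,0,3} = 2
G_B(18) = 2.
Combined Grundy value = 1 ⊕ 2 = 3.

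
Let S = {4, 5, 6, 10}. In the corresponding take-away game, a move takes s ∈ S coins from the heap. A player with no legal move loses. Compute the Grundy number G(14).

0

n :  0  1  2  3  4  5  6  7  8  9 10 11 12 13 14
G :  0  0  0  0  1  1  1  1  2  2  2  2  3  3  0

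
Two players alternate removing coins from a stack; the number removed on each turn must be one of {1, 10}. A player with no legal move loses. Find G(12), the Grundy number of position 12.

1

G(0) = 0
G(1) = mex{0} = 1
G(2) = mex{1} = 0
G(3) = mex{0} = 1
G(4) = mex{1} = 0
G(5) = mex{0} = 1
G(6) = mex{1} = 0
G(7) = mex{0} = 1
G(8) = mex{1} = 0
G(9) = mex{0} = 1
G(10) = mex{1,0} = 2
G(11) = mex{2,1} = 0
G(12) = mex{0,0} = 1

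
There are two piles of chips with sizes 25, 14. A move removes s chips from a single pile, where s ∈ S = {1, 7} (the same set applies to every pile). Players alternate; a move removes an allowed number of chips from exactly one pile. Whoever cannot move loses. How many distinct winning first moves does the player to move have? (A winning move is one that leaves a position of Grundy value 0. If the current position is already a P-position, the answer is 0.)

4

All piles use S = {1, 7}:
n :  0  1  2  3  4  5  6  7  8  9 10 11 12 13 14 15 16 17 18 19 20 21 22 23 24 25
G :  0  1  0  1  0  1  0  1  0  1  0  1  0  1  0  1  0  1  0  1  0  1  0  1  0  1
Pile A: G(25) = 1.
Pile B: G(14) = 0.
Combined Grundy value = 1 ⊕ 0 = 1.
A winning move leaves total XOR = 0, i.e. changes one component's Grundy value g to g ⊕ X where X is the current total.
Pile A: need g' = 1⊕1 = 0. Options: 25−1→G=0, 25−7→G=0. Hits: 2.
Pile B: need g' = 0⊕1 = 1. Options: 14−1→G=1, 14−7→G=1. Hits: 2.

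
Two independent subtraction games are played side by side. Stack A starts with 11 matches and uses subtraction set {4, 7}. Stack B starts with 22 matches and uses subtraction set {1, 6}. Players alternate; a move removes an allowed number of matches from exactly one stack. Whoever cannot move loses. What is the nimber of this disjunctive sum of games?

Stack A, S = {4, 7}:
n :  0  1  2  3  4  5  6  7  8  9 10 11
G :  0  0  0  0  1  1  1  1  2  2  2  0
G_A(11) = 0.
Stack B, S = {1, 6}:
G(0) = 0
G(1) = mex{0} = 1
G(2) = mex{1} = 0
G(3) = mex{0} = 1
G(4) = mex{1} = 0
G(5) = mex{0} = 1
G(6) = mex{1,0} = 2
G(7) = mex{2,1} = 0
G(8) = mex{0,0} = 1
G(9) = mex{1,1} = 0
G(10) = mex{0,0} = 1
G(11) = mex{1,1} = 0
G(12) = mex{0,2} = 1
G(13) = mex{1,0} = 2
G(14) = mex{2,1} = 0
G(15) = mex{0,0} = 1
G(16) = mex{1,1} = 0
G(17) = mex{0,0} = 1
G(18) = mex{1,1} = 0
G(19) = mex{0,2} = 1
G(20) = mex{1,0} = 2
G(21) = mex{2,1} = 0
G(22) = mex{0,0} = 1
G_B(22) = 1.
Combined Grundy value = 0 ⊕ 1 = 1.

1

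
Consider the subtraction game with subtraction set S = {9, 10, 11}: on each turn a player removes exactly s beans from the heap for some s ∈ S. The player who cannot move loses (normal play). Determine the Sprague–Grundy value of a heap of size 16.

1

n :  0  1  2  3  4  5  6  7  8  9 10 11 12 13 14 15 16
G :  0  0  0  0  0  0  0  0  0  1  1  1  1  1  1  1  1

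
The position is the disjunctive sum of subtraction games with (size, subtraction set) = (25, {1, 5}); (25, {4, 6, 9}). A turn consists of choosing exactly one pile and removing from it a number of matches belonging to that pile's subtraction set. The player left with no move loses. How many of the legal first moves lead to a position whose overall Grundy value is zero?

Pile A, S = {1, 5}:
G(0) = 0
G(1) = mex{0} = 1
G(2) = mex{1} = 0
G(3) = mex{0} = 1
G(4) = mex{1} = 0
G(5) = mex{0,0} = 1
G(6) = mex{1,1} = 0
G(7) = mex{0,0} = 1
G(8) = mex{1,1} = 0
G(9) = mex{0,0} = 1
G(10) = mex{1,1} = 0
G(11) = mex{0,0} = 1
G(12) = mex{1,1} = 0
G(13) = mex{0,0} = 1
G(14) = mex{1,1} = 0
G(15) = mex{0,0} = 1
G(16) = mex{1,1} = 0
G(17) = mex{0,0} = 1
G(18) = mex{1,1} = 0
G(19) = mex{0,0} = 1
G(20) = mex{1,1} = 0
G(21) = mex{0,0} = 1
G(22) = mex{1,1} = 0
G(23) = mex{0,0} = 1
G(24) = mex{1,1} = 0
G(25) = mex{0,0} = 1
G_A(25) = 1.
Pile B, S = {4, 6, 9}:
G(0) = 0
G(1) = mex{} = 0
G(2) = mex{} = 0
G(3) = mex{} = 0
G(4) = mex{0} = 1
G(5) = mex{0} = 1
G(6) = mex{0,0} = 1
G(7) = mex{0,0} = 1
G(8) = mex{1,0} = 2
G(9) = mex{1,0,0} = 2
G(10) = mex{1,1,0} = 2
G(11) = mex{1,1,0} = 2
G(12) = mex{2,1,0} = 3
G(13) = mex{2,1,1} = 0
G(14) = mex{2,2,1} = 0
G(15) = mex{2,2,1} = 0
G(16) = mex{3,2,1} = 0
G(17) = mex{0,2,2} = 1
G(18) = mex{0,3,2} = 1
G(19) = mex{0,0,2} = 1
G(20) = mex{0,0,2} = 1
G(21) = mex{1,0,3} = 2
G(22) = mex{1,0,0} = 2
G(23) = mex{1,1,0} = 2
G(24) = mex{1,1,0} = 2
G(25) = mex{2,1,0} = 3
G_B(25) = 3.
Combined Grundy value = 1 ⊕ 3 = 2.
A winning move leaves total XOR = 0, i.e. changes one component's Grundy value g to g ⊕ X where X is the current total.
Pile A: need g' = 1⊕2 = 3. Options: 25−1→G=0, 25−5→G=0. Hits: 0.
Pile B: need g' = 3⊕2 = 1. Options: 25−4→G=2, 25−6→G=1, 25−9→G=0. Hits: 1.

1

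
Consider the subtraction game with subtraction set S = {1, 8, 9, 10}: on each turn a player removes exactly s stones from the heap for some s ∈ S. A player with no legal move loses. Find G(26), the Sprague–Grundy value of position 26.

3

G(0) = 0
G(1) = mex{0} = 1
G(2) = mex{1} = 0
G(3) = mex{0} = 1
G(4) = mex{1} = 0
G(5) = mex{0} = 1
G(6) = mex{1} = 0
G(7) = mex{0} = 1
G(8) = mex{1,0} = 2
G(9) = mex{2,1,0} = 3
G(10) = mex{3,0,1,0} = 2
G(11) = mex{2,1,0,1} = 3
G(12) = mex{3,0,1,0} = 2
G(13) = mex{2,1,0,1} = 3
G(14) = mex{3,0,1,0} = 2
G(15) = mex{2,1,0,1} = 3
G(16) = mex{3,2,1,0} = 4
G(17) = mex{4,3,2,1} = 0
G(18) = mex{0,2,3,2} = 1
G(19) = mex{1,3,2,3} = 0
G(20) = mex{0,2,3,2} = 1
G(21) = mex{1,3,2,3} = 0
G(22) = mex{0,2,3,2} = 1
G(23) = mex{1,3,2,3} = 0
G(24) = mex{0,4,3,2} = 1
G(25) = mex{1,0,4,3} = 2
G(26) = mex{2,1,0,4} = 3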